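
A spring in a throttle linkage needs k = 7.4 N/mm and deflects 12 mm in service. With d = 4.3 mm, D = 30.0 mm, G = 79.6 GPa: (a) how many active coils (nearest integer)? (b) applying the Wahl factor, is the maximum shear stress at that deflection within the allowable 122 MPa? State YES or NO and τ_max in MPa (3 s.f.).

(a) 17 coils; (b) YES, τ_max = 104 MPa

N_a = Gd⁴/(8D³k) = (79.6×10³)(4.3⁴)/(8·30.0³·7.4) = 17.03 → N_a = 17
Actual rate k = Gd⁴/(8D³·17) = 7.4111 N/mm
Working load F = kδ = 7.4111·12 = 88.934 N
C = 30.0/4.3 = 6.9767; K_W = (4C−1)/(4C−4)+0.615/C = 1.2136
τ_max = K_W·8FD/(πd³) = 1.2136·85.452 = 103.71 MPa
τ_max ≤ 122 MPa → acceptable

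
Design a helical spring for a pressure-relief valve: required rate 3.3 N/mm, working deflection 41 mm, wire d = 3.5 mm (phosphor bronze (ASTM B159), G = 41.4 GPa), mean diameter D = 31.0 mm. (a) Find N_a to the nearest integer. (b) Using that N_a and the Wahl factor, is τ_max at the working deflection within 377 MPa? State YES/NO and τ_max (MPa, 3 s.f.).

N_a = Gd⁴/(8D³k) = (41.4×10³)(3.5⁴)/(8·31.0³·3.3) = 7.899 → N_a = 8
Actual rate k = Gd⁴/(8D³·8) = 3.2584 N/mm
Working load F = kδ = 3.2584·41 = 133.6 N
C = 31.0/3.5 = 8.8571; K_W = (4C−1)/(4C−4)+0.615/C = 1.1649
τ_max = K_W·8FD/(πd³) = 1.1649·245.97 = 286.53 MPa
τ_max ≤ 377 MPa → acceptable

(a) 8 coils; (b) YES, τ_max = 287 MPa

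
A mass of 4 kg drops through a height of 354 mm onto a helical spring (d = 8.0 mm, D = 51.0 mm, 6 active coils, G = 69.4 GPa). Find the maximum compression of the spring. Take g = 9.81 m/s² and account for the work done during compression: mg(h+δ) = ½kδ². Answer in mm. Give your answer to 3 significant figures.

k = Gd⁴/(8D³N_a) = (69.4×10³)(8.0⁴)/(8·51.0³·6) = 44.644 N/mm
W = mg = 4 × 9.81 = 39.24 N
½kδ² − Wδ − Wh = 0 → δ = (W + √(W² + 2kWh))/k
δ = (39.24 + √(1539.8 + 1.24031e+06))/44.644 = (39.24 + 1114.4)/44.644 = 25.84 mm

25.8 mm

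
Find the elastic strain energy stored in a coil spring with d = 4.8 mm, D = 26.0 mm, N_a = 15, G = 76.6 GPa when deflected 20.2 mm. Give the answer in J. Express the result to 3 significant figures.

k = Gd⁴/(8D³N_a) = (76.6×10³)(4.8⁴)/(8·26.0³·15) = 19.279 N/mm
U = ½kδ² = 0.5 × 19.279 × 20.2² = 3933.4 N·mm = 3.9334 J

3.93 J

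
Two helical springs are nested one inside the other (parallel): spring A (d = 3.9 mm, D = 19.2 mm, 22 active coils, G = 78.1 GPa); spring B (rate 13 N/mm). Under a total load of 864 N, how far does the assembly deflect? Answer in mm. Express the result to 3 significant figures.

31.4 mm

k_A = Gd⁴/(8D³N_a) = (78.1×10³)(3.9⁴)/(8·19.2³·22) = 14.504 N/mm
Parallel: k_eq = 14.504 + 13 = 27.504 N/mm
δ = F/k_eq = 864/27.504 = 31.413 mm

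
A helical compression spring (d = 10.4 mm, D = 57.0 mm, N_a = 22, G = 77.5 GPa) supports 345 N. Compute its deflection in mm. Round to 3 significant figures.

12.4 mm

k = Gd⁴/(8D³N_a) = (77.5×10³)(10.4⁴)/(8·57.0³·22) = 27.816 N/mm
δ = F/k = 345 / 27.816 = 12.403 mm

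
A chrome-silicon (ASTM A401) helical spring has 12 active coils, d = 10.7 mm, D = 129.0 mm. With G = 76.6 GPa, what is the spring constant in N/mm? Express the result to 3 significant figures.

k = Gd⁴/(8D³N_a) = (76.6×10³ × 10.7⁴) / (8 × 129.0³ × 12)
  = 1.00407e+09 / 2.06082e+08 = 4.8722 N/mm

4.87 N/mm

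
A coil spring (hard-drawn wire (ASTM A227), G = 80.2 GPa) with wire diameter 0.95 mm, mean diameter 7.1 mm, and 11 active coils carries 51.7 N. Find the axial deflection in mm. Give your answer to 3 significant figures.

24.9 mm

k = Gd⁴/(8D³N_a) = (80.2×10³)(0.95⁴)/(8·7.1³·11) = 2.074 N/mm
δ = F/k = 51.7 / 2.074 = 24.928 mm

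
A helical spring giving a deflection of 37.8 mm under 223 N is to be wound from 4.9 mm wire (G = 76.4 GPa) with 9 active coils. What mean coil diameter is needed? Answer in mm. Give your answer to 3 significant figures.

Required rate k = F/δ = 223/37.8 = 5.8995 N/mm
D = (Gd⁴/(8N_a·k))^(1/3) = (76.4×10³·4.9⁴/(8·9·5.8995))^(1/3)
  = (103689)^(1/3) = 46.9798 mm

47.0 mm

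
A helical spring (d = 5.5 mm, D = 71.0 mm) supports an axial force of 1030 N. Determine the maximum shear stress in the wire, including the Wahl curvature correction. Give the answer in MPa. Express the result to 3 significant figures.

Spring index C = D/d = 71.0/5.5 = 12.9091
K_W = (4C−1)/(4C−4) + 0.615/C = 50.636/47.636 + 0.0476 = 1.1106
τ₀ = 8FD/(πd³) = 8·1030·71.0/(π·5.5³) = 585040/522.68 = 1119.3 MPa
τ_max = K·τ₀ = 1.1106 × 1119.3 = 1243.1 MPa

1240 MPa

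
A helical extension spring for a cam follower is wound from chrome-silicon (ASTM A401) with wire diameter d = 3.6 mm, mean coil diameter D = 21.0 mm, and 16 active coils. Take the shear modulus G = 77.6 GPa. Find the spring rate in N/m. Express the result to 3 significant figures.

k = Gd⁴/(8D³N_a) = (77.6×10³ × 3.6⁴) / (8 × 21.0³ × 16)
  = 1.30338e+07 / 1.18541e+06 = 10.995 N/mm = 10995 N/m

11000 N/m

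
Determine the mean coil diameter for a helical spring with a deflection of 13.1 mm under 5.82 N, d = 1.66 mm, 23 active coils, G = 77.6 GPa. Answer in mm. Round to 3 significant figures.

Required rate k = F/δ = 5.82/13.1 = 0.44427 N/mm
D = (Gd⁴/(8N_a·k))^(1/3) = (77.6×10³·1.66⁴/(8·23·0.44427))^(1/3)
  = (7208.16)^(1/3) = 19.3171 mm

19.3 mm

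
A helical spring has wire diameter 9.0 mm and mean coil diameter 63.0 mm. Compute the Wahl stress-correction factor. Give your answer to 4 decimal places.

C = D/d = 63.0/9.0 = 7.0000
K_W = (4C−1)/(4C−4) + 0.615/C = 27.000/24.000 + 0.0879 = 1.2129

1.2129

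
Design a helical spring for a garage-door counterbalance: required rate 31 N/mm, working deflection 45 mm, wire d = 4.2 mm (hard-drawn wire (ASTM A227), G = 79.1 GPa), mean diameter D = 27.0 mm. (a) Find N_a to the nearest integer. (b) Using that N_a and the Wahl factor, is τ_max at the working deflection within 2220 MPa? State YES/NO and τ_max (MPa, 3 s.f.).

N_a = Gd⁴/(8D³k) = (79.1×10³)(4.2⁴)/(8·27.0³·31) = 5.042 → N_a = 5
Actual rate k = Gd⁴/(8D³·5) = 31.262 N/mm
Working load F = kδ = 31.262·45 = 1406.8 N
C = 27.0/4.2 = 6.4286; K_W = (4C−1)/(4C−4)+0.615/C = 1.2338
τ_max = K_W·8FD/(πd³) = 1.2338·1305.5 = 1610.8 MPa
τ_max ≤ 2220 MPa → acceptable

(a) 5 coils; (b) YES, τ_max = 1610 MPa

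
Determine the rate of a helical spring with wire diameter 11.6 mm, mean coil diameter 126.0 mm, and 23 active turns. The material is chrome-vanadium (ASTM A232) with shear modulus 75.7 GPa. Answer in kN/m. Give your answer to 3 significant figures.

k = Gd⁴/(8D³N_a) = (75.7×10³ × 11.6⁴) / (8 × 126.0³ × 23)
  = 1.37065e+09 / 3.68069e+08 = 3.7239 N/mm

3.72 kN/m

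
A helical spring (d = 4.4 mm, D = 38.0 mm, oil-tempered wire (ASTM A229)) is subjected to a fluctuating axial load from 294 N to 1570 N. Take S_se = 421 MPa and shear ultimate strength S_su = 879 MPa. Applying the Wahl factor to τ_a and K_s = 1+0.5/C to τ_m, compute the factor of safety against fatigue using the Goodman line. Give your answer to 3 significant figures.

C = D/d = 38.0/4.4 = 8.6364; K_W = (4C−1)/(4C−4)+0.615/C = 1.1694; K_s = 1+0.5/C = 1.0579
F_a = (F_max−F_min)/2 = 638 N; F_m = (F_max+F_min)/2 = 932 N
τ_a = K_W·8F_aD/(πd³) = 1.1694 × 724.75 = 847.54 MPa
τ_m = K_s·8F_mD/(πd³) = 1.0579 × 1058.7 = 1120 MPa
Goodman: 1/n_f = τ_a/S_se + τ_m/S_su = 847.54/421 + 1120/879 = 2.01315 + 1.27419 = 3.2873
n_f = 1/3.2873 = 0.3042

0.304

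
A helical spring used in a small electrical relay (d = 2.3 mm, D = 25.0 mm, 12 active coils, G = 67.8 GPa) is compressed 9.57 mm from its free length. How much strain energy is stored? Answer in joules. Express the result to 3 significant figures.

k = Gd⁴/(8D³N_a) = (67.8×10³)(2.3⁴)/(8·25.0³·12) = 1.2649 N/mm
U = ½kδ² = 0.5 × 1.2649 × 9.57² = 57.922 N·mm = 0.057922 J

0.0579 J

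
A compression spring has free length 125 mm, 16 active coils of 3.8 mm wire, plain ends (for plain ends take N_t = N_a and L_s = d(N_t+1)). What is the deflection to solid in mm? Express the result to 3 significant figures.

N_t = 16; L_s = 3.8·17 = 64.6 mm
δ_solid = L₀ − L_s = 125 − 64.6 = 60.4 mm

60.4 mm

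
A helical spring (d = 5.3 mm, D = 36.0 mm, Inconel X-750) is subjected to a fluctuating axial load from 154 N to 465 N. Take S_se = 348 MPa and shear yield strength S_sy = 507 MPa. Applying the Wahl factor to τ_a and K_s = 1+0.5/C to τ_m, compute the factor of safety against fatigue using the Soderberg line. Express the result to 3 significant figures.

1.35

C = D/d = 36.0/5.3 = 6.7925; K_W = (4C−1)/(4C−4)+0.615/C = 1.2200; K_s = 1+0.5/C = 1.0736
F_a = (F_max−F_min)/2 = 155.5 N; F_m = (F_max+F_min)/2 = 309.5 N
τ_a = K_W·8F_aD/(πd³) = 1.2200 × 95.751 = 116.82 MPa
τ_m = K_s·8F_mD/(πd³) = 1.0736 × 190.58 = 204.61 MPa
Soderberg: 1/n_f = τ_a/S_se + τ_m/S_sy = 116.82/348 + 204.61/507 = 0.33569 + 0.40357 = 0.73925
n_f = 1/0.73925 = 1.353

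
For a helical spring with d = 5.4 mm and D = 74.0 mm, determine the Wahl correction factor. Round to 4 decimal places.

1.1039

C = D/d = 74.0/5.4 = 13.7037
K_W = (4C−1)/(4C−4) + 0.615/C = 53.815/50.815 + 0.0449 = 1.1039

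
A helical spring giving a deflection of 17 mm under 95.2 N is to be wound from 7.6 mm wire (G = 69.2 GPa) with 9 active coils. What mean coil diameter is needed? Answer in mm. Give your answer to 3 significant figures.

Required rate k = F/δ = 95.2/17 = 5.6 N/mm
D = (Gd⁴/(8N_a·k))^(1/3) = (69.2×10³·7.6⁴/(8·9·5.6))^(1/3)
  = (572585)^(1/3) = 83.0386 mm

83.0 mm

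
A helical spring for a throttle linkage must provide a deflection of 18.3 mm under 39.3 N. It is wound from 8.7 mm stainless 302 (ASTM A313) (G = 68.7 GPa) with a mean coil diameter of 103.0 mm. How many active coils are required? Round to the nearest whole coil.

21

Required rate k = F/δ = 39.3/18.3 = 2.1475 N/mm
N_a = Gd⁴/(8D³k) = (68.7×10³ × 8.7⁴)/(8 × 103.0³ × 2.1475)
    = 3.93581e+08 / 1.87734e+07 = 20.96 → 21 coils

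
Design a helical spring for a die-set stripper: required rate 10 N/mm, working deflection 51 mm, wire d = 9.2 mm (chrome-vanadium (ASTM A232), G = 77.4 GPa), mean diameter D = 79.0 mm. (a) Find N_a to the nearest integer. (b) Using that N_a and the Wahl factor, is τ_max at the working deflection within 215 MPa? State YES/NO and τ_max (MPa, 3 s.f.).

N_a = Gd⁴/(8D³k) = (77.4×10³)(9.2⁴)/(8·79.0³·10) = 14.06 → N_a = 14
Actual rate k = Gd⁴/(8D³·14) = 10.041 N/mm
Working load F = kδ = 10.041·51 = 512.11 N
C = 79.0/9.2 = 8.5870; K_W = (4C−1)/(4C−4)+0.615/C = 1.1705
τ_max = K_W·8FD/(πd³) = 1.1705·132.3 = 154.86 MPa
τ_max ≤ 215 MPa → acceptable

(a) 14 coils; (b) YES, τ_max = 155 MPa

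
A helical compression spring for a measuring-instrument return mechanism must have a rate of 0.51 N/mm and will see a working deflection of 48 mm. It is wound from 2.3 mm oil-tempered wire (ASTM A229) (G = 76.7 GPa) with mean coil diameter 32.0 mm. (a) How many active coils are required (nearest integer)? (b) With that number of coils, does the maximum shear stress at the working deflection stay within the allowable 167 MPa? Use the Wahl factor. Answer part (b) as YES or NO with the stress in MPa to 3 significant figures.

(a) 16 coils; (b) NO, τ_max = 181 MPa

N_a = Gd⁴/(8D³k) = (76.7×10³)(2.3⁴)/(8·32.0³·0.51) = 16.05 → N_a = 16
Actual rate k = Gd⁴/(8D³·16) = 0.51174 N/mm
Working load F = kδ = 0.51174·48 = 24.563 N
C = 32.0/2.3 = 13.9130; K_W = (4C−1)/(4C−4)+0.615/C = 1.1023
τ_max = K_W·8FD/(πd³) = 1.1023·164.51 = 181.34 MPa
τ_max > 167 MPa → exceeds allowable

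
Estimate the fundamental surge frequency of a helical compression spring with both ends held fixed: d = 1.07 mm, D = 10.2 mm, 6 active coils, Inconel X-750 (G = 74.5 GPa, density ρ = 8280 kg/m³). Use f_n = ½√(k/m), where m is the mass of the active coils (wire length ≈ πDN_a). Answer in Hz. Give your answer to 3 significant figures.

579 Hz

k = Gd⁴/(8D³N_a) = (74.5×10³)(1.07⁴)/(8·10.2³·6) = 1.9171 N/mm = 1917.1 N/m
Wire length L = πDN_a = π·10.2·6 = 192.27 mm
m = ρ·(πd²/4)·L = 8280 × 0.8992×10⁻⁶ m² × 0.19227 m = 0.0014315 kg
f_n = ½√(k/m) = 0.5·√(1917.1/0.0014315) = 0.5·√(1.3392e+06) = 578.63 Hz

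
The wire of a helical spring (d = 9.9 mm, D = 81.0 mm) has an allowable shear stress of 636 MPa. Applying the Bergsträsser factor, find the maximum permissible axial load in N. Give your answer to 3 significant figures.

2560 N

C = D/d = 81.0/9.9 = 8.1818
K_B = (4C+2)/(4C−3) = 34.727/29.727 = 1.1682
τ_max = K·8FD/(πd³) → F_max = τ_allow·πd³/(8DK)
F_max = 636·π·9.9³/(8·81.0·1.1682) = 1.9387e+06/756.99 = 2561.1 N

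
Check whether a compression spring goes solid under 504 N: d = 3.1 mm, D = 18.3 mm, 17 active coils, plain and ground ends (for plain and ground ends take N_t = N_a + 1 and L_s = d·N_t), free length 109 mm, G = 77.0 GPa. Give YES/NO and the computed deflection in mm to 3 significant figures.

k = Gd⁴/(8D³N_a) = (77.0×10³)(3.1⁴)/(8·18.3³·17) = 8.5319 N/mm
N_t = 18; L_s = 3.1·18 = 55.8 mm; δ_solid = L₀ − L_s = 109 − 55.8 = 53.2 mm
δ = F/k = 504/8.5319 = 59.072 mm
δ ≥ δ_solid → spring goes solid

YES, δ = 59.1 mm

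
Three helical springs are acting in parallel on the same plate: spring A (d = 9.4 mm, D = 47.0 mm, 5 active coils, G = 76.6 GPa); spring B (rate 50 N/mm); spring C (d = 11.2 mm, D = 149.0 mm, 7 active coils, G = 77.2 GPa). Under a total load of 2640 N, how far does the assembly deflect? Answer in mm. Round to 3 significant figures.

13.2 mm

k_A = Gd⁴/(8D³N_a) = (76.6×10³)(9.4⁴)/(8·47.0³·5) = 144.01 N/mm
k_C = Gd⁴/(8D³N_a) = (77.2×10³)(11.2⁴)/(8·149.0³·7) = 6.5576 N/mm
Parallel: k_eq = 144.01 + 50 + 6.5576 = 200.57 N/mm
δ = F/k_eq = 2640/200.57 = 13.163 mm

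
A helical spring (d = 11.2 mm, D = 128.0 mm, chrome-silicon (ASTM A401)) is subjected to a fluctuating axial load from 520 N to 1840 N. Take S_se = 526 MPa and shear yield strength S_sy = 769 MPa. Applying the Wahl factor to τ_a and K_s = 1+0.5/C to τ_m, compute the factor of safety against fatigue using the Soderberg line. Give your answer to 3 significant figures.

1.43

C = D/d = 128.0/11.2 = 11.4286; K_W = (4C−1)/(4C−4)+0.615/C = 1.1257; K_s = 1+0.5/C = 1.0437
F_a = (F_max−F_min)/2 = 660 N; F_m = (F_max+F_min)/2 = 1180 N
τ_a = K_W·8F_aD/(πd³) = 1.1257 × 153.12 = 172.38 MPa
τ_m = K_s·8F_mD/(πd³) = 1.0437 × 273.77 = 285.74 MPa
Soderberg: 1/n_f = τ_a/S_se + τ_m/S_sy = 172.38/526 + 285.74/769 = 0.32771 + 0.37158 = 0.69929
n_f = 1/0.69929 = 1.43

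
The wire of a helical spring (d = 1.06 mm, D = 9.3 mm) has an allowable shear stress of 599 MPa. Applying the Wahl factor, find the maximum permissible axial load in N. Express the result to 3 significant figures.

C = D/d = 9.3/1.06 = 8.7736
K_W = (4C−1)/(4C−4) + 0.615/C = 34.094/31.094 + 0.0701 = 1.1666
τ_max = K·8FD/(πd³) → F_max = τ_allow·πd³/(8DK)
F_max = 599·π·1.06³/(8·9.3·1.1666) = 2241.3/86.793 = 25.823 N

25.8 N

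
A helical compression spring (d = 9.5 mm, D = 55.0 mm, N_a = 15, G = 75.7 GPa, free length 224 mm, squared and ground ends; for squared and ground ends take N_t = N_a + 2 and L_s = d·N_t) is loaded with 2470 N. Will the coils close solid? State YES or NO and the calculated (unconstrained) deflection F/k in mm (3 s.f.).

YES, δ = 80.0 mm

k = Gd⁴/(8D³N_a) = (75.7×10³)(9.5⁴)/(8·55.0³·15) = 30.883 N/mm
N_t = 17; L_s = 9.5·17 = 161.5 mm; δ_solid = L₀ − L_s = 224 − 161.5 = 62.5 mm
δ = F/k = 2470/30.883 = 79.979 mm
δ ≥ δ_solid → spring goes solid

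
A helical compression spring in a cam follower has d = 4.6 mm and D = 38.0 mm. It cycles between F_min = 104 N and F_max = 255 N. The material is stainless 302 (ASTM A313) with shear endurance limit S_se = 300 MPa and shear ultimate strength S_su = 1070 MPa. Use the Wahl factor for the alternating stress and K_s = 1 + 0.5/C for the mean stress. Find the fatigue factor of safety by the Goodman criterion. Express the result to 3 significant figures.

2.12

C = D/d = 38.0/4.6 = 8.2609; K_W = (4C−1)/(4C−4)+0.615/C = 1.1777; K_s = 1+0.5/C = 1.0605
F_a = (F_max−F_min)/2 = 75.5 N; F_m = (F_max+F_min)/2 = 179.5 N
τ_a = K_W·8F_aD/(πd³) = 1.1777 × 75.058 = 88.399 MPa
τ_m = K_s·8F_mD/(πd³) = 1.0605 × 178.45 = 189.25 MPa
Goodman: 1/n_f = τ_a/S_se + τ_m/S_su = 88.399/300 + 189.25/1070 = 0.29466 + 0.17687 = 0.47153
n_f = 1/0.47153 = 2.121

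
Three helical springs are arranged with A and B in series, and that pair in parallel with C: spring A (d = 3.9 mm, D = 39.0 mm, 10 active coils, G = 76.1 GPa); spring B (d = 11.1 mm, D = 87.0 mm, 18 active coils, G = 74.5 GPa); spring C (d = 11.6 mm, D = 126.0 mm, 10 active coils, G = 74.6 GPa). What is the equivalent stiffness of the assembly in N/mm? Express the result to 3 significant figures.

k_A = Gd⁴/(8D³N_a) = (76.1×10³)(3.9⁴)/(8·39.0³·10) = 3.7099 N/mm
k_B = Gd⁴/(8D³N_a) = (74.5×10³)(11.1⁴)/(8·87.0³·18) = 11.927 N/mm
k_C = Gd⁴/(8D³N_a) = (74.6×10³)(11.6⁴)/(8·126.0³·10) = 8.4405 N/mm
Springs A,B series: k_AB = 1/(1/3.7099+1/11.927) = 2.8297 N/mm; parallel with C: k_eq = 2.8297+8.4405 = 11.27 N/mm

11.3 N/mm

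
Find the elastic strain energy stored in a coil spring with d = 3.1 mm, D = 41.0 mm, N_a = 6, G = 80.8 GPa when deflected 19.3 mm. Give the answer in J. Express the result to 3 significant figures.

k = Gd⁴/(8D³N_a) = (80.8×10³)(3.1⁴)/(8·41.0³·6) = 2.2556 N/mm
U = ½kδ² = 0.5 × 2.2556 × 19.3² = 420.1 N·mm = 0.4201 J

0.420 J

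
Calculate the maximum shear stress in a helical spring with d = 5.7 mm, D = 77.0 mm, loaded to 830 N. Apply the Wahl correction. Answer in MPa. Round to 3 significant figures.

971 MPa

Spring index C = D/d = 77.0/5.7 = 13.5088
K_W = (4C−1)/(4C−4) + 0.615/C = 53.035/50.035 + 0.0455 = 1.1055
τ₀ = 8FD/(πd³) = 8·830·77.0/(π·5.7³) = 511280/581.8 = 878.79 MPa
τ_max = K·τ₀ = 1.1055 × 878.79 = 971.49 MPa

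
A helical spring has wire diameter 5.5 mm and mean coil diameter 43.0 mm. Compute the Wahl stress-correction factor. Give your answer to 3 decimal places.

1.189

C = D/d = 43.0/5.5 = 7.8182
K_W = (4C−1)/(4C−4) + 0.615/C = 30.273/27.273 + 0.0787 = 1.1887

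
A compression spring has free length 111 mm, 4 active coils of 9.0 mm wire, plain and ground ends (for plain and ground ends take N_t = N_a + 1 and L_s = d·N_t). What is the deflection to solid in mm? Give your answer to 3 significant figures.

N_t = 5; L_s = 9.0·5 = 45 mm
δ_solid = L₀ − L_s = 111 − 45 = 66 mm

66.0 mm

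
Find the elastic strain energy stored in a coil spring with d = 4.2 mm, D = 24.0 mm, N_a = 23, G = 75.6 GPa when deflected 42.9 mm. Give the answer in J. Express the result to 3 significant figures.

k = Gd⁴/(8D³N_a) = (75.6×10³)(4.2⁴)/(8·24.0³·23) = 9.2484 N/mm
U = ½kδ² = 0.5 × 9.2484 × 42.9² = 8510.4 N·mm = 8.5104 J

8.51 J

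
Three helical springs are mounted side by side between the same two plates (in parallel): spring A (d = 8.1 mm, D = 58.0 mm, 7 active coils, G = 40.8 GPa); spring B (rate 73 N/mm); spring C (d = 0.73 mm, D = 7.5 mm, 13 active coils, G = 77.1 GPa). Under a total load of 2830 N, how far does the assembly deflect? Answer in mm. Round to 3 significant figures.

31.6 mm

k_A = Gd⁴/(8D³N_a) = (40.8×10³)(8.1⁴)/(8·58.0³·7) = 16.074 N/mm
k_C = Gd⁴/(8D³N_a) = (77.1×10³)(0.73⁴)/(8·7.5³·13) = 0.49903 N/mm
Parallel: k_eq = 16.074 + 73 + 0.49903 = 89.573 N/mm
δ = F/k_eq = 2830/89.573 = 31.594 mm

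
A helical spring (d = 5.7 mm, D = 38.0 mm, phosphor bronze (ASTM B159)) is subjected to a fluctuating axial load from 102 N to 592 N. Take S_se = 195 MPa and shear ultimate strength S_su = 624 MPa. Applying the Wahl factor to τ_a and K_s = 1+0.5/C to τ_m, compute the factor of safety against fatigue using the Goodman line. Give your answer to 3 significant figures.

0.896

C = D/d = 38.0/5.7 = 6.6667; K_W = (4C−1)/(4C−4)+0.615/C = 1.2246; K_s = 1+0.5/C = 1.0750
F_a = (F_max−F_min)/2 = 245 N; F_m = (F_max+F_min)/2 = 347 N
τ_a = K_W·8F_aD/(πd³) = 1.2246 × 128.02 = 156.77 MPa
τ_m = K_s·8F_mD/(πd³) = 1.0750 × 181.31 = 194.91 MPa
Goodman: 1/n_f = τ_a/S_se + τ_m/S_su = 156.77/195 + 194.91/624 = 0.80394 + 0.31236 = 1.1163
n_f = 1/1.1163 = 0.8958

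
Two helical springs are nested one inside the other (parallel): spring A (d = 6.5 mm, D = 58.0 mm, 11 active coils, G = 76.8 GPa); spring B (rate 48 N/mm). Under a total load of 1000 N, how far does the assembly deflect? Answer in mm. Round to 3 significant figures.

17.9 mm

k_A = Gd⁴/(8D³N_a) = (76.8×10³)(6.5⁴)/(8·58.0³·11) = 7.9845 N/mm
Parallel: k_eq = 7.9845 + 48 = 55.985 N/mm
δ = F/k_eq = 1000/55.985 = 17.862 mm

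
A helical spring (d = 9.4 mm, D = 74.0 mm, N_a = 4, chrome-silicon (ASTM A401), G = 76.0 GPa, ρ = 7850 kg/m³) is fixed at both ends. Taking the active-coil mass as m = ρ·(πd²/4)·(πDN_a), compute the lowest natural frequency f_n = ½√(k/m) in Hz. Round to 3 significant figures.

150 Hz

k = Gd⁴/(8D³N_a) = (76.0×10³)(9.4⁴)/(8·74.0³·4) = 45.759 N/mm = 45759 N/m
Wire length L = πDN_a = π·74.0·4 = 929.91 mm
m = ρ·(πd²/4)·L = 7850 × 69.398×10⁻⁶ m² × 0.92991 m = 0.50659 kg
f_n = ½√(k/m) = 0.5·√(45759/0.50659) = 0.5·√(90328) = 150.27 Hz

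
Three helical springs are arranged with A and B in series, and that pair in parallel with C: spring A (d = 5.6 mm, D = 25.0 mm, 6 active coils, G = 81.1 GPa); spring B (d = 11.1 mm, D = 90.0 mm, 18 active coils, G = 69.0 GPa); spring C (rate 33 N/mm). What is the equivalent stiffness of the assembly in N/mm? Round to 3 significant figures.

42.1 N/mm

k_A = Gd⁴/(8D³N_a) = (81.1×10³)(5.6⁴)/(8·25.0³·6) = 106.34 N/mm
k_B = Gd⁴/(8D³N_a) = (69.0×10³)(11.1⁴)/(8·90.0³·18) = 9.9782 N/mm
Springs A,B series: k_AB = 1/(1/106.34+1/9.9782) = 9.1222 N/mm; parallel with C: k_eq = 9.1222+33 = 42.122 N/mm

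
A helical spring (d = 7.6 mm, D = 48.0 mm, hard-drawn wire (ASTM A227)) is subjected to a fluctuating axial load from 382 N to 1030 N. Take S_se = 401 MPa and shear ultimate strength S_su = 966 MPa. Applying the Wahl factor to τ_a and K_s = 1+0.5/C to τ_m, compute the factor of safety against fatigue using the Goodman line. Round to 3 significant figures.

C = D/d = 48.0/7.6 = 6.3158; K_W = (4C−1)/(4C−4)+0.615/C = 1.2385; K_s = 1+0.5/C = 1.0792
F_a = (F_max−F_min)/2 = 324 N; F_m = (F_max+F_min)/2 = 706 N
τ_a = K_W·8F_aD/(πd³) = 1.2385 × 90.216 = 111.73 MPa
τ_m = K_s·8F_mD/(πd³) = 1.0792 × 196.58 = 212.15 MPa
Goodman: 1/n_f = τ_a/S_se + τ_m/S_su = 111.73/401 + 212.15/966 = 0.27863 + 0.21961 = 0.49824
n_f = 1/0.49824 = 2.007

2.01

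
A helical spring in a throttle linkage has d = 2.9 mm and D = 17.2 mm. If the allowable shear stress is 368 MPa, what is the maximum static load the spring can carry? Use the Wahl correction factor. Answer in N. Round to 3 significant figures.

C = D/d = 17.2/2.9 = 5.9310
K_W = (4C−1)/(4C−4) + 0.615/C = 22.724/19.724 + 0.1037 = 1.2558
τ_max = K·8FD/(πd³) → F_max = τ_allow·πd³/(8DK)
F_max = 368·π·2.9³/(8·17.2·1.2558) = 28196/172.8 = 163.18 N

163 N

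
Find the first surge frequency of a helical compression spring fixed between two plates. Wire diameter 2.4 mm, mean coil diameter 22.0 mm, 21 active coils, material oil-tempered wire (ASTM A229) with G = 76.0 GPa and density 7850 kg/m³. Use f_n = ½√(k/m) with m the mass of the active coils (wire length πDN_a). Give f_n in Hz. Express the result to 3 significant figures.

k = Gd⁴/(8D³N_a) = (76.0×10³)(2.4⁴)/(8·22.0³·21) = 1.4096 N/mm = 1409.6 N/m
Wire length L = πDN_a = π·22.0·21 = 1451.4 mm
m = ρ·(πd²/4)·L = 7850 × 4.5239×10⁻⁶ m² × 1.4514 m = 0.051543 kg
f_n = ½√(k/m) = 0.5·√(1409.6/0.051543) = 0.5·√(27347) = 82.684 Hz

82.7 Hz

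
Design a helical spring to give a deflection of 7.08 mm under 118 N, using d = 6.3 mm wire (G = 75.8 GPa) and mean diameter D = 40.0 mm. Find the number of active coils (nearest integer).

Required rate k = F/δ = 118/7.08 = 16.667 N/mm
N_a = Gd⁴/(8D³k) = (75.8×10³ × 6.3⁴)/(8 × 40.0³ × 16.667)
    = 1.19407e+08 / 8.53333e+06 = 13.99 → 14 coils

14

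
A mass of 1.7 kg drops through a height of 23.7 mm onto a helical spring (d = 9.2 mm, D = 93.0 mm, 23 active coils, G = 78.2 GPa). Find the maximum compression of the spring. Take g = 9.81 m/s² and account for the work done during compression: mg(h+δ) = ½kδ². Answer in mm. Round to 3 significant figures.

k = Gd⁴/(8D³N_a) = (78.2×10³)(9.2⁴)/(8·93.0³·23) = 3.7852 N/mm
W = mg = 1.7 × 9.81 = 16.677 N
½kδ² − Wδ − Wh = 0 → δ = (W + √(W² + 2kWh))/k
δ = (16.677 + √(278.12 + 2992.18))/3.7852 = (16.677 + 57.187)/3.7852 = 19.514 mm

19.5 mm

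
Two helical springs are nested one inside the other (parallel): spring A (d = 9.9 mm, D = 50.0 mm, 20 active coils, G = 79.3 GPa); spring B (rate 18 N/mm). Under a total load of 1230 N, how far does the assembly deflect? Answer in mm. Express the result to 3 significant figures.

21.9 mm

k_A = Gd⁴/(8D³N_a) = (79.3×10³)(9.9⁴)/(8·50.0³·20) = 38.088 N/mm
Parallel: k_eq = 38.088 + 18 = 56.088 N/mm
δ = F/k_eq = 1230/56.088 = 21.93 mm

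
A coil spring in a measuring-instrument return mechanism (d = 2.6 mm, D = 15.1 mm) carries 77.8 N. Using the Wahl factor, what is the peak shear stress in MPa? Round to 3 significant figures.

Spring index C = D/d = 15.1/2.6 = 5.8077
K_W = (4C−1)/(4C−4) + 0.615/C = 22.231/19.231 + 0.1059 = 1.2619
τ₀ = 8FD/(πd³) = 8·77.8·15.1/(π·2.6³) = 9398.24/55.217 = 170.21 MPa
τ_max = K·τ₀ = 1.2619 × 170.21 = 214.78 MPa

215 MPa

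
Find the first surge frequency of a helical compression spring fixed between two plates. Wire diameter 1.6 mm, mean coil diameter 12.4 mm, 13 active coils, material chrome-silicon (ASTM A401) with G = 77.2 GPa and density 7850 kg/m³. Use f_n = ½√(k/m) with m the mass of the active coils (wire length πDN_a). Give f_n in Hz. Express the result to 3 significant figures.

282 Hz

k = Gd⁴/(8D³N_a) = (77.2×10³)(1.6⁴)/(8·12.4³·13) = 2.5515 N/mm = 2551.5 N/m
Wire length L = πDN_a = π·12.4·13 = 506.42 mm
m = ρ·(πd²/4)·L = 7850 × 2.0106×10⁻⁶ m² × 0.50642 m = 0.0079931 kg
f_n = ½√(k/m) = 0.5·√(2551.5/0.0079931) = 0.5·√(3.1922e+05) = 282.5 Hz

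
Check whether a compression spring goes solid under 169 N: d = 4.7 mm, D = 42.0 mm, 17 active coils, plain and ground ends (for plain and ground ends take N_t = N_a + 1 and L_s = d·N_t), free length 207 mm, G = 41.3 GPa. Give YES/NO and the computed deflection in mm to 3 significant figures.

k = Gd⁴/(8D³N_a) = (41.3×10³)(4.7⁴)/(8·42.0³·17) = 2.0001 N/mm
N_t = 18; L_s = 4.7·18 = 84.6 mm; δ_solid = L₀ − L_s = 207 − 84.6 = 122.4 mm
δ = F/k = 169/2.0001 = 84.495 mm
δ < δ_solid → spring does not go solid

NO, δ = 84.5 mm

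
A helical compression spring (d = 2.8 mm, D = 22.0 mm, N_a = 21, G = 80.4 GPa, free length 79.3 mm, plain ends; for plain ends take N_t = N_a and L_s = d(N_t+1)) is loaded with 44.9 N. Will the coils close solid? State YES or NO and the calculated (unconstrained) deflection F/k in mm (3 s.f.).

k = Gd⁴/(8D³N_a) = (80.4×10³)(2.8⁴)/(8·22.0³·21) = 2.7626 N/mm
N_t = 21; L_s = 2.8·22 = 61.6 mm; δ_solid = L₀ − L_s = 79.3 − 61.6 = 17.7 mm
δ = F/k = 44.9/2.7626 = 16.253 mm
δ < δ_solid → spring does not go solid

NO, δ = 16.3 mm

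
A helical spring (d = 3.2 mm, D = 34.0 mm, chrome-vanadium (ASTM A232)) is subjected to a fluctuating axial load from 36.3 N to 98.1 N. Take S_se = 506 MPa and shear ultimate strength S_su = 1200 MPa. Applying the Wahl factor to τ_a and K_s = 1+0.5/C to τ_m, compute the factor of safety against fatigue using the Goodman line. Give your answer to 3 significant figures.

C = D/d = 34.0/3.2 = 10.6250; K_W = (4C−1)/(4C−4)+0.615/C = 1.1358; K_s = 1+0.5/C = 1.0471
F_a = (F_max−F_min)/2 = 30.9 N; F_m = (F_max+F_min)/2 = 67.2 N
τ_a = K_W·8F_aD/(πd³) = 1.1358 × 81.645 = 92.732 MPa
τ_m = K_s·8F_mD/(πd³) = 1.0471 × 177.56 = 185.91 MPa
Goodman: 1/n_f = τ_a/S_se + τ_m/S_su = 92.732/506 + 185.91/1200 = 0.18327 + 0.15493 = 0.33819
n_f = 1/0.33819 = 2.957

2.96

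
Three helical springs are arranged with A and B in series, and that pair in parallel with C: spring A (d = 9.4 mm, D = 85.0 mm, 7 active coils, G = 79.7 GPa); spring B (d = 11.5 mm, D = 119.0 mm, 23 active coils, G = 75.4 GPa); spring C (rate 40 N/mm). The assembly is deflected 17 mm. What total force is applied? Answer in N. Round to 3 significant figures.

k_A = Gd⁴/(8D³N_a) = (79.7×10³)(9.4⁴)/(8·85.0³·7) = 18.094 N/mm
k_B = Gd⁴/(8D³N_a) = (75.4×10³)(11.5⁴)/(8·119.0³·23) = 4.2531 N/mm
Springs A,B series: k_AB = 1/(1/18.094+1/4.2531) = 3.4436 N/mm; parallel with C: k_eq = 3.4436+40 = 43.444 N/mm
F = k_eq·δ = 43.444·17 = 738.54 N

739 N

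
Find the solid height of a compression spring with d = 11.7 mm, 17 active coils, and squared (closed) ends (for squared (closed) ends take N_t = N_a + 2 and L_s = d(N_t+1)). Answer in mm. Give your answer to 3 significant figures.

234 mm

squared (closed) ends: N_t = N_a + 2 = 17 + 2 = 19
L_s = d·(N_t+1) = 11.7 × 20 = 234 mm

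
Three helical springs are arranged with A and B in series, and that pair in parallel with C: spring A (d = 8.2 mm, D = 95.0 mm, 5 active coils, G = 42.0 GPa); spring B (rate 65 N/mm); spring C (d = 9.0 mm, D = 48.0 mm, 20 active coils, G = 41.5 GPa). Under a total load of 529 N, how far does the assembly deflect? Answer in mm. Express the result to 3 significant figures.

25.8 mm

k_A = Gd⁴/(8D³N_a) = (42.0×10³)(8.2⁴)/(8·95.0³·5) = 5.537 N/mm
k_C = Gd⁴/(8D³N_a) = (41.5×10³)(9.0⁴)/(8·48.0³·20) = 15.388 N/mm
Springs A,B series: k_AB = 1/(1/5.537+1/65) = 5.1024 N/mm; parallel with C: k_eq = 5.1024+15.388 = 20.49 N/mm
δ = F/k_eq = 529/20.49 = 25.817 mm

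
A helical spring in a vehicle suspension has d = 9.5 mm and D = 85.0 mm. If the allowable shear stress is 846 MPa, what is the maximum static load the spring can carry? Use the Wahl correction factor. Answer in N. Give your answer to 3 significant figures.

2880 N

C = D/d = 85.0/9.5 = 8.9474
K_W = (4C−1)/(4C−4) + 0.615/C = 34.789/31.789 + 0.0687 = 1.1631
τ_max = K·8FD/(πd³) → F_max = τ_allow·πd³/(8DK)
F_max = 846·π·9.5³/(8·85.0·1.1631) = 2.2787e+06/790.91 = 2881.1 N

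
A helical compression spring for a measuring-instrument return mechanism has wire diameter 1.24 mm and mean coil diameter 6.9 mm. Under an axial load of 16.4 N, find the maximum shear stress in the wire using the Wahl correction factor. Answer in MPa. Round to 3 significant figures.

Spring index C = D/d = 6.9/1.24 = 5.5645
K_W = (4C−1)/(4C−4) + 0.615/C = 21.258/18.258 + 0.1105 = 1.2748
τ₀ = 8FD/(πd³) = 8·16.4·6.9/(π·1.24³) = 905.28/5.9898 = 151.14 MPa
τ_max = K·τ₀ = 1.2748 × 151.14 = 192.67 MPa

193 MPa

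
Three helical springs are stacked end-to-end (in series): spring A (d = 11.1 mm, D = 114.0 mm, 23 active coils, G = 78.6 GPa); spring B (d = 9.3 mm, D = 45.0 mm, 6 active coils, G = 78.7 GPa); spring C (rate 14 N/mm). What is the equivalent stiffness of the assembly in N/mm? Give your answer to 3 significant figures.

k_A = Gd⁴/(8D³N_a) = (78.6×10³)(11.1⁴)/(8·114.0³·23) = 4.3771 N/mm
k_B = Gd⁴/(8D³N_a) = (78.7×10³)(9.3⁴)/(8·45.0³·6) = 134.59 N/mm
Series: 1/k_eq = 1/4.3771 + 1/134.59 + 1/14 = 0.30732; k_eq = 3.2539 N/mm

3.25 N/mm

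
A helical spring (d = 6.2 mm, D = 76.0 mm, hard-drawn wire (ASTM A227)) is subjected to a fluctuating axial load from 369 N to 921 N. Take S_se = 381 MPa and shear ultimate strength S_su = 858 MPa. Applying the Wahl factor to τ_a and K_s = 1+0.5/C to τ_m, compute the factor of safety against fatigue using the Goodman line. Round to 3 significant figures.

C = D/d = 76.0/6.2 = 12.2581; K_W = (4C−1)/(4C−4)+0.615/C = 1.1168; K_s = 1+0.5/C = 1.0408
F_a = (F_max−F_min)/2 = 276 N; F_m = (F_max+F_min)/2 = 645 N
τ_a = K_W·8F_aD/(πd³) = 1.1168 × 224.12 = 250.3 MPa
τ_m = K_s·8F_mD/(πd³) = 1.0408 × 523.77 = 545.13 MPa
Goodman: 1/n_f = τ_a/S_se + τ_m/S_su = 250.3/381 + 545.13/858 = 0.65695 + 0.63535 = 1.2923
n_f = 1/1.2923 = 0.7738

0.774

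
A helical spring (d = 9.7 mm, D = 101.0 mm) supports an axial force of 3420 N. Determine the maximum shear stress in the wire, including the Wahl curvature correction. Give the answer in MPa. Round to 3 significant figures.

1100 MPa

Spring index C = D/d = 101.0/9.7 = 10.4124
K_W = (4C−1)/(4C−4) + 0.615/C = 40.649/37.649 + 0.0591 = 1.1387
τ₀ = 8FD/(πd³) = 8·3420·101.0/(π·9.7³) = 2.76336e+06/2867.2 = 963.77 MPa
τ_max = K·τ₀ = 1.1387 × 963.77 = 1097.5 MPa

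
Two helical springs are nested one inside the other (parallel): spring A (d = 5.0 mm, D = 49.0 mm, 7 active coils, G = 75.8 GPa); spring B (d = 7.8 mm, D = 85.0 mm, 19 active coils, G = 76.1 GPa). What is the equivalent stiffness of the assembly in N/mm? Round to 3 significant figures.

10.2 N/mm

k_A = Gd⁴/(8D³N_a) = (75.8×10³)(5.0⁴)/(8·49.0³·7) = 7.1907 N/mm
k_B = Gd⁴/(8D³N_a) = (76.1×10³)(7.8⁴)/(8·85.0³·19) = 3.0176 N/mm
Parallel: k_eq = 7.1907 + 3.0176 = 10.208 N/mm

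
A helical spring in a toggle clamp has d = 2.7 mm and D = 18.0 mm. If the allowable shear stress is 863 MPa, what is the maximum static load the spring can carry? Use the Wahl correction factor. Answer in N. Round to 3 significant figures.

C = D/d = 18.0/2.7 = 6.6667
K_W = (4C−1)/(4C−4) + 0.615/C = 25.667/22.667 + 0.0923 = 1.2246
τ_max = K·8FD/(πd³) → F_max = τ_allow·πd³/(8DK)
F_max = 863·π·2.7³/(8·18.0·1.2246) = 53364/176.34 = 302.62 N

303 N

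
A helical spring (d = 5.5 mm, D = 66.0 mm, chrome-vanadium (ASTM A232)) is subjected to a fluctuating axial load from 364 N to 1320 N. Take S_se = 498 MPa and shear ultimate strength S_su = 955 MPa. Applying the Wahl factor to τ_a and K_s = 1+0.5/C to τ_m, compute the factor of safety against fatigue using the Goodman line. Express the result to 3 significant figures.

C = D/d = 66.0/5.5 = 12.0000; K_W = (4C−1)/(4C−4)+0.615/C = 1.1194; K_s = 1+0.5/C = 1.0417
F_a = (F_max−F_min)/2 = 478 N; F_m = (F_max+F_min)/2 = 842 N
τ_a = K_W·8F_aD/(πd³) = 1.1194 × 482.86 = 540.53 MPa
τ_m = K_s·8F_mD/(πd³) = 1.0417 × 850.57 = 886.01 MPa
Goodman: 1/n_f = τ_a/S_se + τ_m/S_su = 540.53/498 + 886.01/955 = 1.08541 + 0.92776 = 2.0132
n_f = 1/2.0132 = 0.4967

0.497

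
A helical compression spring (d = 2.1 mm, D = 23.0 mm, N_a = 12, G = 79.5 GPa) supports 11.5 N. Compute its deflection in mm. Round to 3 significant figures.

8.69 mm

k = Gd⁴/(8D³N_a) = (79.5×10³)(2.1⁴)/(8·23.0³·12) = 1.3237 N/mm
δ = F/k = 11.5 / 1.3237 = 8.6878 mm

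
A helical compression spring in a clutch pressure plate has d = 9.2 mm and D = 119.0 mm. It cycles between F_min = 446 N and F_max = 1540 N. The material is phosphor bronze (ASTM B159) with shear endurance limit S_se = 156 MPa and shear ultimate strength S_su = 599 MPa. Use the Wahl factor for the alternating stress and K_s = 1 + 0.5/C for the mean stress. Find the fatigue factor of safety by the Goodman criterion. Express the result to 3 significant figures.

C = D/d = 119.0/9.2 = 12.9348; K_W = (4C−1)/(4C−4)+0.615/C = 1.1104; K_s = 1+0.5/C = 1.0387
F_a = (F_max−F_min)/2 = 547 N; F_m = (F_max+F_min)/2 = 993 N
τ_a = K_W·8F_aD/(πd³) = 1.1104 × 212.87 = 236.37 MPa
τ_m = K_s·8F_mD/(πd³) = 1.0387 × 386.43 = 401.37 MPa
Goodman: 1/n_f = τ_a/S_se + τ_m/S_su = 236.37/156 + 401.37/599 = 1.51517 + 0.67007 = 2.1852
n_f = 1/2.1852 = 0.4576

0.458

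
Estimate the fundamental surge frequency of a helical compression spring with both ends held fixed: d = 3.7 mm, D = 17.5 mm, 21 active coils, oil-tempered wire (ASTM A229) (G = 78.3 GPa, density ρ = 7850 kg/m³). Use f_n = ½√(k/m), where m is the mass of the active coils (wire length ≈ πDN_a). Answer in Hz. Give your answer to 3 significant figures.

204 Hz

k = Gd⁴/(8D³N_a) = (78.3×10³)(3.7⁴)/(8·17.5³·21) = 16.298 N/mm = 16298 N/m
Wire length L = πDN_a = π·17.5·21 = 1154.5 mm
m = ρ·(πd²/4)·L = 7850 × 10.752×10⁻⁶ m² × 1.1545 m = 0.097447 kg
f_n = ½√(k/m) = 0.5·√(16298/0.097447) = 0.5·√(1.6725e+05) = 204.48 Hz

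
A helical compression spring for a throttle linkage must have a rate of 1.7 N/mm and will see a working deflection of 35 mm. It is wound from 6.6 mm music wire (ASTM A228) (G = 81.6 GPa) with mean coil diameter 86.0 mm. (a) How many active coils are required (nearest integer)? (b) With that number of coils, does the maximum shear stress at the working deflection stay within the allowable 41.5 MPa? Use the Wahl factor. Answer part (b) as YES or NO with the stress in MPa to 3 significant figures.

N_a = Gd⁴/(8D³k) = (81.6×10³)(6.6⁴)/(8·86.0³·1.7) = 17.9 → N_a = 18
Actual rate k = Gd⁴/(8D³·18) = 1.6905 N/mm
Working load F = kδ = 1.6905·35 = 59.167 N
C = 86.0/6.6 = 13.0303; K_W = (4C−1)/(4C−4)+0.615/C = 1.1095
τ_max = K_W·8FD/(πd³) = 1.1095·45.07 = 50.006 MPa
τ_max > 41.5 MPa → exceeds allowable

(a) 18 coils; (b) NO, τ_max = 50.0 MPa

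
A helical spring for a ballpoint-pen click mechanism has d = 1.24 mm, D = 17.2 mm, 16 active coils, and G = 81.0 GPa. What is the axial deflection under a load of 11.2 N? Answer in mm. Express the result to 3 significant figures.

38.1 mm

k = Gd⁴/(8D³N_a) = (81.0×10³)(1.24⁴)/(8·17.2³·16) = 0.29402 N/mm
δ = F/k = 11.2 / 0.29402 = 38.093 mm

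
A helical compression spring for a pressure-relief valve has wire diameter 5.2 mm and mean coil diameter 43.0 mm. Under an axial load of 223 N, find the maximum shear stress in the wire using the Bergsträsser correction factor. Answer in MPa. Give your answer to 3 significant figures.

Spring index C = D/d = 43.0/5.2 = 8.2692
K_B = (4C+2)/(4C−3) = 35.077/30.077 = 1.1662
τ₀ = 8FD/(πd³) = 8·223·43.0/(π·5.2³) = 76712/441.73 = 173.66 MPa
τ_max = K·τ₀ = 1.1662 × 173.66 = 202.53 MPa

203 MPa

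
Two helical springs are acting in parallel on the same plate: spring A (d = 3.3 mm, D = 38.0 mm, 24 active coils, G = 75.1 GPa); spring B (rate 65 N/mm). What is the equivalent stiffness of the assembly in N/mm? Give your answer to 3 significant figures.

65.8 N/mm

k_A = Gd⁴/(8D³N_a) = (75.1×10³)(3.3⁴)/(8·38.0³·24) = 0.84536 N/mm
Parallel: k_eq = 0.84536 + 65 = 65.845 N/mm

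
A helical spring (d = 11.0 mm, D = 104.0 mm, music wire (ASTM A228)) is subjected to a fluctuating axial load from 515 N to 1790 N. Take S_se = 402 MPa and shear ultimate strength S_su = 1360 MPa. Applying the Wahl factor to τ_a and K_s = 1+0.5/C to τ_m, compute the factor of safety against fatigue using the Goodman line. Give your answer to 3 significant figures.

1.85

C = D/d = 104.0/11.0 = 9.4545; K_W = (4C−1)/(4C−4)+0.615/C = 1.1538; K_s = 1+0.5/C = 1.0529
F_a = (F_max−F_min)/2 = 637.5 N; F_m = (F_max+F_min)/2 = 1152.5 N
τ_a = K_W·8F_aD/(πd³) = 1.1538 × 126.85 = 146.35 MPa
τ_m = K_s·8F_mD/(πd³) = 1.0529 × 229.32 = 241.44 MPa
Goodman: 1/n_f = τ_a/S_se + τ_m/S_su = 146.35/402 + 241.44/1360 = 0.36405 + 0.17753 = 0.54159
n_f = 1/0.54159 = 1.846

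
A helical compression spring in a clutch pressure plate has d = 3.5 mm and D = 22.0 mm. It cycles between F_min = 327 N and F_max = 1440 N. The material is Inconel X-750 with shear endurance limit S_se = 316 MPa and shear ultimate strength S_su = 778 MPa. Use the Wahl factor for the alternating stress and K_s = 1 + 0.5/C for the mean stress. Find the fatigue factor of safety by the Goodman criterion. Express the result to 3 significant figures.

0.224

C = D/d = 22.0/3.5 = 6.2857; K_W = (4C−1)/(4C−4)+0.615/C = 1.2397; K_s = 1+0.5/C = 1.0795
F_a = (F_max−F_min)/2 = 556.5 N; F_m = (F_max+F_min)/2 = 883.5 N
τ_a = K_W·8F_aD/(πd³) = 1.2397 × 727.15 = 901.47 MPa
τ_m = K_s·8F_mD/(πd³) = 1.0795 × 1154.4 = 1246.3 MPa
Goodman: 1/n_f = τ_a/S_se + τ_m/S_su = 901.47/316 + 1246.3/778 = 2.85276 + 1.60187 = 4.4546
n_f = 1/4.4546 = 0.2245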